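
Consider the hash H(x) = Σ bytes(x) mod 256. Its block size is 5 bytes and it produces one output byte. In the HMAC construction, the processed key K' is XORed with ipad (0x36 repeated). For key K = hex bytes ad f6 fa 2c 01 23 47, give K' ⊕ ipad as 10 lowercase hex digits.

0236363636

Key hex bytes ad f6 fa 2c 01 23 47 is 7 bytes > B = 5, so hash it first: H(key) = 34, then zero-pad to 5 bytes: K' = 34 00 00 00 00.
XOR each byte with 0x36: 34⊕36=02, 00⊕36=36, 00⊕36=36, 00⊕36=36, 00⊕36=36.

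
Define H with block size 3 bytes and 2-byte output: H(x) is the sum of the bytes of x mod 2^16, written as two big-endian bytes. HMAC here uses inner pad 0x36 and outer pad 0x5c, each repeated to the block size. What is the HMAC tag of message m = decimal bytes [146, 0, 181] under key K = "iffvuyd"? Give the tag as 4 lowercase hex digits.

Key "iffvuyd" = 69 66 66 76 75 79 64 is 7 bytes > B = 3, so hash it first: H(key) = 02 fd, then zero-pad to 3 bytes: K' = 02 fd 00.
K' ⊕ ipad = 34 cb 36.  K' ⊕ opad = 5e a1 5c.
Inner input = (K'⊕ipad) ∥ m = 34 cb 36 ∥ 92 00 b5.
Inner hash: sum = 52+203+54+146+0+181 = 636 → 02 7c.
Outer input = (K'⊕opad) ∥ inner = 5e a1 5c ∥ 02 7c.
Outer hash (tag): sum = 94+161+92+2+124 = 473 → 01 d9.

01d9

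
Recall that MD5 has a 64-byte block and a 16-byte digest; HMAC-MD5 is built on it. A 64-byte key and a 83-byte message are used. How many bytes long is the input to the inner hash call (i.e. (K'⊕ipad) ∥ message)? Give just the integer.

147

Key is 64 ≤ 64 bytes, zero-padded: |K'| = 64.
Inner input = (K'⊕ipad) ∥ m → 64 + 83 = 147 bytes.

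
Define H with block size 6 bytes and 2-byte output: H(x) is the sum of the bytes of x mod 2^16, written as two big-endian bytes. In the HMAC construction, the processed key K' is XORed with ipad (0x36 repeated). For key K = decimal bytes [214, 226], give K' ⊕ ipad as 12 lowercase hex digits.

Key decimal bytes [214, 226] = d6 e2 is 2 bytes ≤ B = 6; zero-pad to 6 bytes: K' = d6 e2 00 00 00 00.
XOR each byte with 0x36: d6⊕36=e0, e2⊕36=d4, 00⊕36=36, 00⊕36=36, 00⊕36=36, 00⊕36=36.

e0d436363636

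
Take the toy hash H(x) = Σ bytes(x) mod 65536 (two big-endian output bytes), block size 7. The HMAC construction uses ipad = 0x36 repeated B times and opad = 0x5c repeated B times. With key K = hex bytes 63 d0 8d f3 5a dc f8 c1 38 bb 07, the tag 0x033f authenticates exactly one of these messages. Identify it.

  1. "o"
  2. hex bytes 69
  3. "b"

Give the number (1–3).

Key hex bytes 63 d0 8d f3 5a dc f8 c1 38 bb 07 is 11 bytes > B = 7, so hash it first: H(key) = 06 9c, then zero-pad to 7 bytes: K' = 06 9c 00 00 00 00 00.
K' ⊕ ipad = 30 aa 36 36 36 36 36; K' ⊕ opad = 5a c0 5c 5c 5c 5c 5c.
m1: inner = H(30 aa 36 36 36 36 36 6f) = 02 57; tag = H(5a c0 5c 5c 5c 5c 5c 02 57) = 033f ← matches
m2: inner = H(30 aa 36 36 36 36 36 69) = 02 51; tag = H(5a c0 5c 5c 5c 5c 5c 02 51) = 0339
m3: inner = H(30 aa 36 36 36 36 36 62) = 02 4a; tag = H(5a c0 5c 5c 5c 5c 5c 02 4a) = 0332

1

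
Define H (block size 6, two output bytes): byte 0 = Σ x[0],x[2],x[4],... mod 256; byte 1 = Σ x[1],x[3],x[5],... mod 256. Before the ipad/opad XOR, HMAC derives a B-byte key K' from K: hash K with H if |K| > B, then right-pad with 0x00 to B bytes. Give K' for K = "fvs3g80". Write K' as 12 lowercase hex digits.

70e100000000

|K| = 7 > B = 6, so first hash the key.
H(K): even-index sum = 368 mod 256 = 112; odd-index sum = 225 mod 256 = 225 → 70 e1.
Zero-pad H(K) = 70 e1 to 6 bytes: K' = 70 e1 00 00 00 00.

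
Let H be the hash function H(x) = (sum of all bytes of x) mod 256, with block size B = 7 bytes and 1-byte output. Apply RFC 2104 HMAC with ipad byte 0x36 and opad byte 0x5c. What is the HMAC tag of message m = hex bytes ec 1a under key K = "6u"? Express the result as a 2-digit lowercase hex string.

b6

Key "6u" = 36 75 is 2 bytes ≤ B = 7; zero-pad to 7 bytes: K' = 36 75 00 00 00 00 00.
K' ⊕ ipad = 00 43 36 36 36 36 36.  K' ⊕ opad = 6a 29 5c 5c 5c 5c 5c.
Inner input = (K'⊕ipad) ∥ m = 00 43 36 36 36 36 36 ∥ ec 1a.
Inner hash: sum = 0+67+54+54+54+54+54+236+26 = 599; mod 256 = 87 → 57.
Outer input = (K'⊕opad) ∥ inner = 6a 29 5c 5c 5c 5c 5c ∥ 57.
Outer hash (tag): sum = 106+41+92+92+92+92+92+87 = 694; mod 256 = 182 → b6.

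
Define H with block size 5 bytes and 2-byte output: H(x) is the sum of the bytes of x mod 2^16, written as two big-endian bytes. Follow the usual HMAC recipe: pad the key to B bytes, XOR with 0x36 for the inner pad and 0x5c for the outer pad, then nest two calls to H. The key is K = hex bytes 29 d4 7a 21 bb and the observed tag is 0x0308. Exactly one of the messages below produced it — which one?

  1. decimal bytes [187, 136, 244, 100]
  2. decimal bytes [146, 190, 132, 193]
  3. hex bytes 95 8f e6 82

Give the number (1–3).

Key hex bytes 29 d4 7a 21 bb is exactly B = 5 bytes: K' = 29 d4 7a 21 bb.
K' ⊕ ipad = 1f e2 4c 17 8d; K' ⊕ opad = 75 88 26 7d e7.
m1: inner = H(1f e2 4c 17 8d bb 88 f4 64) = 04 8c; tag = H(75 88 26 7d e7 04 8c) = 0317
m2: inner = H(1f e2 4c 17 8d 92 be 84 c1) = 04 86; tag = H(75 88 26 7d e7 04 86) = 0311
m3: inner = H(1f e2 4c 17 8d 95 8f e6 82) = 04 7d; tag = H(75 88 26 7d e7 04 7d) = 0308 ← matches

3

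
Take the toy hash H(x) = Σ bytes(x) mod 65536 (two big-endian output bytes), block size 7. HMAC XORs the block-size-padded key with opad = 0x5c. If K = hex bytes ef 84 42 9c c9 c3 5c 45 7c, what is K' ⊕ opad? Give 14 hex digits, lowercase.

Key hex bytes ef 84 42 9c c9 c3 5c 45 7c is 9 bytes > B = 7, so hash it first: H(key) = 04 fa, then zero-pad to 7 bytes: K' = 04 fa 00 00 00 00 00.
XOR each byte with 0x5c: 04⊕5c=58, fa⊕5c=a6, 00⊕5c=5c, 00⊕5c=5c, 00⊕5c=5c, 00⊕5c=5c, 00⊕5c=5c.

58a65c5c5c5c5c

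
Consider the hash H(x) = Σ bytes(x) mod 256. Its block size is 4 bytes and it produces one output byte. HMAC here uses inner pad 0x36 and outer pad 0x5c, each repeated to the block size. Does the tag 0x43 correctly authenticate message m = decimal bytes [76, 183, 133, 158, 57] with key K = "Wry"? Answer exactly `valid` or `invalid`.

valid

Key "Wry" = 57 72 79 is 3 bytes ≤ B = 4; zero-pad to 4 bytes: K' = 57 72 79 00.
K' ⊕ ipad = 61 44 4f 36; K' ⊕ opad = 0b 2e 25 5c.
Inner hash: sum = 97+68+79+54+76+183+133+158+57 = 905; mod 256 = 137 → 89.
Outer hash (recomputed tag): sum = 11+46+37+92+137 = 323; mod 256 = 67 → 43.
Recomputed tag = 43; claimed = 43 → match.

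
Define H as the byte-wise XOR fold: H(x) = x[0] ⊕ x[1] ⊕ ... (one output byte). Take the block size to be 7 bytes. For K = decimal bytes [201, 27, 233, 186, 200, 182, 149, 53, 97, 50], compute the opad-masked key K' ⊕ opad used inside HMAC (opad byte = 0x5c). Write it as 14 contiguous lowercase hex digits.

505c5c5c5c5c5c

Key decimal bytes [201, 27, 233, 186, 200, 182, 149, 53, 97, 50] = c9 1b e9 ba c8 b6 95 35 61 32 is 10 bytes > B = 7, so hash it first: H(key) = 0c, then zero-pad to 7 bytes: K' = 0c 00 00 00 00 00 00.
XOR each byte with 0x5c: 0c⊕5c=50, 00⊕5c=5c, 00⊕5c=5c, 00⊕5c=5c, 00⊕5c=5c, 00⊕5c=5c, 00⊕5c=5c.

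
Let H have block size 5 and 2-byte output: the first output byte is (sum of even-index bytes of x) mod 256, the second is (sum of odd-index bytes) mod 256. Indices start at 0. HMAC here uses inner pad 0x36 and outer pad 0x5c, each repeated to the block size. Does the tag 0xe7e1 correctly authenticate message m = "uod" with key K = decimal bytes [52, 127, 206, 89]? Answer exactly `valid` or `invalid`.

invalid

Key decimal bytes [52, 127, 206, 89] = 34 7f ce 59 is 4 bytes ≤ B = 5; zero-pad to 5 bytes: K' = 34 7f ce 59 00.
K' ⊕ ipad = 02 49 f8 6f 36; K' ⊕ opad = 68 23 92 05 5c.
Inner hash: even-index sum = 415 mod 256 = 159; odd-index sum = 401 mod 256 = 145 → 9f 91.
Outer hash (recomputed tag): even-index sum = 487 mod 256 = 231; odd-index sum = 199 mod 256 = 199 → e7 c7.
Recomputed tag = e7c7; claimed = e7e1 → mismatch.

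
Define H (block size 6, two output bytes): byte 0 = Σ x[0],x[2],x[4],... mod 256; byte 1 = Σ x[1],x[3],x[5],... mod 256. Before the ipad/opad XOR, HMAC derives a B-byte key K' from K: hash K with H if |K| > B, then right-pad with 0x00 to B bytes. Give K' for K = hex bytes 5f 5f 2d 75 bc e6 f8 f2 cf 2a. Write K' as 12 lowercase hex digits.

|K| = 10 > B = 6, so first hash the key.
H(K): even-index sum = 783 mod 256 = 15; odd-index sum = 726 mod 256 = 214 → 0f d6.
Zero-pad H(K) = 0f d6 to 6 bytes: K' = 0f d6 00 00 00 00.

0fd600000000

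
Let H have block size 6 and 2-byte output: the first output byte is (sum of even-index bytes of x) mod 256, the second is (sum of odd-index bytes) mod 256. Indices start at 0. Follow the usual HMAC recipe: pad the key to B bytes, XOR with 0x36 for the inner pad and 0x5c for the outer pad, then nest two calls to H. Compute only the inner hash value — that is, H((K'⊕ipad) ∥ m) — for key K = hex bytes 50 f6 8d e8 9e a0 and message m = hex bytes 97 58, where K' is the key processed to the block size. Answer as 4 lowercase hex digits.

608c

Key hex bytes 50 f6 8d e8 9e a0 is exactly B = 6 bytes: K' = 50 f6 8d e8 9e a0.
K' ⊕ ipad = 66 c0 bb de a8 96.
Inner input = 66 c0 bb de a8 96 ∥ 97 58.
Inner hash: even-index sum = 608 mod 256 = 96; odd-index sum = 652 mod 256 = 140 → 60 8c.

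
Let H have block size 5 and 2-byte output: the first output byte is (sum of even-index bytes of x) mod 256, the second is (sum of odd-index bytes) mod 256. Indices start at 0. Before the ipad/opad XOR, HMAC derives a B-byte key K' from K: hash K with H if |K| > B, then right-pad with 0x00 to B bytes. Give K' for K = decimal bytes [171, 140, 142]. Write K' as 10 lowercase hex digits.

Key decimal bytes [171, 140, 142] = ab 8c 8e is 3 bytes ≤ B = 5; zero-pad to 5 bytes: K' = ab 8c 8e 00 00.

ab8c8e0000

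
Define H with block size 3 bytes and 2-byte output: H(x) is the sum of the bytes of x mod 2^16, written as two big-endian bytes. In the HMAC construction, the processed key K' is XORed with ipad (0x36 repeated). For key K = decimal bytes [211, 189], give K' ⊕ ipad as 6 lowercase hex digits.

e58b36

Key decimal bytes [211, 189] = d3 bd is 2 bytes ≤ B = 3; zero-pad to 3 bytes: K' = d3 bd 00.
XOR each byte with 0x36: d3⊕36=e5, bd⊕36=8b, 00⊕36=36.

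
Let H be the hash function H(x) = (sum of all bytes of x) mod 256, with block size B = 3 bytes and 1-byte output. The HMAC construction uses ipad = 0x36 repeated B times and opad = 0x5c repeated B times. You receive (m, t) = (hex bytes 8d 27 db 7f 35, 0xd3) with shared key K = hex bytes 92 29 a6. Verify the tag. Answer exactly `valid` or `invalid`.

valid

Key hex bytes 92 29 a6 is exactly B = 3 bytes: K' = 92 29 a6.
K' ⊕ ipad = a4 1f 90; K' ⊕ opad = ce 75 fa.
Inner hash: sum = 164+31+144+141+39+219+127+53 = 918; mod 256 = 150 → 96.
Outer hash (recomputed tag): sum = 206+117+250+150 = 723; mod 256 = 211 → d3.
Recomputed tag = d3; claimed = d3 → match.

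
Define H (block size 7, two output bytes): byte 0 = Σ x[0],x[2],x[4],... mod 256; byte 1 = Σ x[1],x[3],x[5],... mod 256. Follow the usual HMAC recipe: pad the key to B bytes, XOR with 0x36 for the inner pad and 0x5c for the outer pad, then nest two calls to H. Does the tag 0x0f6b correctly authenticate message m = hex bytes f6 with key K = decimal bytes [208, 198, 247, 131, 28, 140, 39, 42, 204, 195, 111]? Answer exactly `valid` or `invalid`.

invalid

Key decimal bytes [208, 198, 247, 131, 28, 140, 39, 42, 204, 195, 111] = d0 c6 f7 83 1c 8c 27 2a cc c3 6f is 11 bytes > B = 7, so hash it first: H(key) = 45 c2, then zero-pad to 7 bytes: K' = 45 c2 00 00 00 00 00.
K' ⊕ ipad = 73 f4 36 36 36 36 36; K' ⊕ opad = 19 9e 5c 5c 5c 5c 5c.
Inner hash: even-index sum = 277 mod 256 = 21; odd-index sum = 598 mod 256 = 86 → 15 56.
Outer hash (recomputed tag): even-index sum = 387 mod 256 = 131; odd-index sum = 363 mod 256 = 107 → 83 6b.
Recomputed tag = 836b; claimed = 0f6b → mismatch.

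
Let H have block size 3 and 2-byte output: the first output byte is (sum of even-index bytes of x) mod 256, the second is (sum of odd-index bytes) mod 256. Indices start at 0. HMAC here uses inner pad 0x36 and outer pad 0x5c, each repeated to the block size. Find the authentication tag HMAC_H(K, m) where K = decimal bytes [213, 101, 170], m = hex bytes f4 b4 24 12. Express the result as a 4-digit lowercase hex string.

Key decimal bytes [213, 101, 170] = d5 65 aa is exactly B = 3 bytes: K' = d5 65 aa.
K' ⊕ ipad = e3 53 9c.  K' ⊕ opad = 89 39 f6.
Inner input = (K'⊕ipad) ∥ m = e3 53 9c ∥ f4 b4 24 12.
Inner hash: even-index sum = 581 mod 256 = 69; odd-index sum = 363 mod 256 = 107 → 45 6b.
Outer input = (K'⊕opad) ∥ inner = 89 39 f6 ∥ 45 6b.
Outer hash (tag): even-index sum = 490 mod 256 = 234; odd-index sum = 126 mod 256 = 126 → ea 7e.

ea7e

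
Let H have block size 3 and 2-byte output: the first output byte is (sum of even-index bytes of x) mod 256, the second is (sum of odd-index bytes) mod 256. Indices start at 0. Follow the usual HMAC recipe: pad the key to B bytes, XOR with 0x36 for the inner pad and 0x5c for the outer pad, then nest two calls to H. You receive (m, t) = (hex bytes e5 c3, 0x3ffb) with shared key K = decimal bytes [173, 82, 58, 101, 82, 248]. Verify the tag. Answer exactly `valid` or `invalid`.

Key decimal bytes [173, 82, 58, 101, 82, 248] = ad 52 3a 65 52 f8 is 6 bytes > B = 3, so hash it first: H(key) = 39 af, then zero-pad to 3 bytes: K' = 39 af 00.
K' ⊕ ipad = 0f 99 36; K' ⊕ opad = 65 f3 5c.
Inner hash: even-index sum = 264 mod 256 = 8; odd-index sum = 382 mod 256 = 126 → 08 7e.
Outer hash (recomputed tag): even-index sum = 319 mod 256 = 63; odd-index sum = 251 mod 256 = 251 → 3f fb.
Recomputed tag = 3ffb; claimed = 3ffb → match.

valid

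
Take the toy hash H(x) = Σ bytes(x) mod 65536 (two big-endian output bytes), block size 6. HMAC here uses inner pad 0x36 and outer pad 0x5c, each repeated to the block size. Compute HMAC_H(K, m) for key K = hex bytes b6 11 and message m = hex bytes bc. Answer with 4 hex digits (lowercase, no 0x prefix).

02e4

Key hex bytes b6 11 is 2 bytes ≤ B = 6; zero-pad to 6 bytes: K' = b6 11 00 00 00 00.
K' ⊕ ipad = 80 27 36 36 36 36.  K' ⊕ opad = ea 4d 5c 5c 5c 5c.
Inner input = (K'⊕ipad) ∥ m = 80 27 36 36 36 36 ∥ bc.
Inner hash: sum = 128+39+54+54+54+54+188 = 571 → 02 3b.
Outer input = (K'⊕opad) ∥ inner = ea 4d 5c 5c 5c 5c ∥ 02 3b.
Outer hash (tag): sum = 234+77+92+92+92+92+2+59 = 740 → 02 e4.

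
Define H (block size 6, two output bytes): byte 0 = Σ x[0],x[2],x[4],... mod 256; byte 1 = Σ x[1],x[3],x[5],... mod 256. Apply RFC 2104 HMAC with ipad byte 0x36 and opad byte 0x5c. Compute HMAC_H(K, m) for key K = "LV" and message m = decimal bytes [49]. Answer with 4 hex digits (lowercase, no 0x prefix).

df8e

Key "LV" = 4c 56 is 2 bytes ≤ B = 6; zero-pad to 6 bytes: K' = 4c 56 00 00 00 00.
K' ⊕ ipad = 7a 60 36 36 36 36.  K' ⊕ opad = 10 0a 5c 5c 5c 5c.
Inner input = (K'⊕ipad) ∥ m = 7a 60 36 36 36 36 ∥ 31.
Inner hash: even-index sum = 279 mod 256 = 23; odd-index sum = 204 mod 256 = 204 → 17 cc.
Outer input = (K'⊕opad) ∥ inner = 10 0a 5c 5c 5c 5c ∥ 17 cc.
Outer hash (tag): even-index sum = 223 mod 256 = 223; odd-index sum = 398 mod 256 = 142 → df 8e.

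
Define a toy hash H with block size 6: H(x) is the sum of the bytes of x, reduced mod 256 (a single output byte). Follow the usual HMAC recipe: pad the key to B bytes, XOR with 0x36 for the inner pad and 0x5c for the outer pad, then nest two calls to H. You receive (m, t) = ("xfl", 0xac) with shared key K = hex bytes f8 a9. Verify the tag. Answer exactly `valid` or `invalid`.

invalid

Key hex bytes f8 a9 is 2 bytes ≤ B = 6; zero-pad to 6 bytes: K' = f8 a9 00 00 00 00.
K' ⊕ ipad = ce 9f 36 36 36 36; K' ⊕ opad = a4 f5 5c 5c 5c 5c.
Inner hash: sum = 206+159+54+54+54+54+120+102+108 = 911; mod 256 = 143 → 8f.
Outer hash (recomputed tag): sum = 164+245+92+92+92+92+143 = 920; mod 256 = 152 → 98.
Recomputed tag = 98; claimed = ac → mismatch.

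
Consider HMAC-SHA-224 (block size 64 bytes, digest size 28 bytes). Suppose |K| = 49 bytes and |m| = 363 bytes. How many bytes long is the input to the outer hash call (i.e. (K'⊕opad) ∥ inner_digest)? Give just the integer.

92

Key is 49 ≤ 64 bytes, zero-padded: |K'| = 64.
Outer input = (K'⊕opad) ∥ H(inner) → 64 + 28 = 92 bytes.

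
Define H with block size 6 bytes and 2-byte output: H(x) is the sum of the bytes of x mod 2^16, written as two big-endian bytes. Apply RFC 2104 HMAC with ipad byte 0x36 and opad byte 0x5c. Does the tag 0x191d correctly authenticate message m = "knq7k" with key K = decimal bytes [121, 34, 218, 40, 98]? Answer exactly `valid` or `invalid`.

invalid

Key decimal bytes [121, 34, 218, 40, 98] = 79 22 da 28 62 is 5 bytes ≤ B = 6; zero-pad to 6 bytes: K' = 79 22 da 28 62 00.
K' ⊕ ipad = 4f 14 ec 1e 54 36; K' ⊕ opad = 25 7e 86 74 3e 5c.
Inner hash: sum = 79+20+236+30+84+54+107+110+113+55+107 = 995 → 03 e3.
Outer hash (recomputed tag): sum = 37+126+134+116+62+92+3+227 = 797 → 03 1d.
Recomputed tag = 031d; claimed = 191d → mismatch.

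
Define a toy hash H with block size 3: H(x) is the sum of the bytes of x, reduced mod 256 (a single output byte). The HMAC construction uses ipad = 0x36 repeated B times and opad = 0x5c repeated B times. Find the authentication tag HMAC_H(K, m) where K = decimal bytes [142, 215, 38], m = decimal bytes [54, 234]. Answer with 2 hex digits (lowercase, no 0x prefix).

Key decimal bytes [142, 215, 38] = 8e d7 26 is exactly B = 3 bytes: K' = 8e d7 26.
K' ⊕ ipad = b8 e1 10.  K' ⊕ opad = d2 8b 7a.
Inner input = (K'⊕ipad) ∥ m = b8 e1 10 ∥ 36 ea.
Inner hash: sum = 184+225+16+54+234 = 713; mod 256 = 201 → c9.
Outer input = (K'⊕opad) ∥ inner = d2 8b 7a ∥ c9.
Outer hash (tag): sum = 210+139+122+201 = 672; mod 256 = 160 → a0.

a0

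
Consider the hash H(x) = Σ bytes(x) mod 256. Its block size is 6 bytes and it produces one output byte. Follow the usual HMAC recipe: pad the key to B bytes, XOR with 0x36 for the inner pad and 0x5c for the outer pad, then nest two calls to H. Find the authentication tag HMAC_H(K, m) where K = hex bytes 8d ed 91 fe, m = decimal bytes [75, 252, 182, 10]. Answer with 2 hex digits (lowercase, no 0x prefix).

Key hex bytes 8d ed 91 fe is 4 bytes ≤ B = 6; zero-pad to 6 bytes: K' = 8d ed 91 fe 00 00.
K' ⊕ ipad = bb db a7 c8 36 36.  K' ⊕ opad = d1 b1 cd a2 5c 5c.
Inner input = (K'⊕ipad) ∥ m = bb db a7 c8 36 36 ∥ 4b fc b6 0a.
Inner hash: sum = 187+219+167+200+54+54+75+252+182+10 = 1400; mod 256 = 120 → 78.
Outer input = (K'⊕opad) ∥ inner = d1 b1 cd a2 5c 5c ∥ 78.
Outer hash (tag): sum = 209+177+205+162+92+92+120 = 1057; mod 256 = 33 → 21.

21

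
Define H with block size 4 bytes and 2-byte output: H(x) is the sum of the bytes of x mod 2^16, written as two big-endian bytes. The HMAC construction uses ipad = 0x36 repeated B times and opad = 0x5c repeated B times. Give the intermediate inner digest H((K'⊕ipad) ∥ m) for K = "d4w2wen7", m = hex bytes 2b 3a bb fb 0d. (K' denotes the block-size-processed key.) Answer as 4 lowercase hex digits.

03bc

Key "d4w2wen7" = 64 34 77 32 77 65 6e 37 is 8 bytes > B = 4, so hash it first: H(key) = 02 c2, then zero-pad to 4 bytes: K' = 02 c2 00 00.
K' ⊕ ipad = 34 f4 36 36.
Inner input = 34 f4 36 36 ∥ 2b 3a bb fb 0d.
Inner hash: sum = 52+244+54+54+43+58+187+251+13 = 956 → 03 bc.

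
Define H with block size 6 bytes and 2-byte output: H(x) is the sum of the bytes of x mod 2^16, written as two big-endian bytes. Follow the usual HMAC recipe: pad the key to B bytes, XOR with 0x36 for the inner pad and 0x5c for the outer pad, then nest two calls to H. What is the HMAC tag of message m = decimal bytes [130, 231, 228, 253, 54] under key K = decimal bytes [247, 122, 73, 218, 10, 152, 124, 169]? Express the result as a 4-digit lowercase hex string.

Key decimal bytes [247, 122, 73, 218, 10, 152, 124, 169] = f7 7a 49 da 0a 98 7c a9 is 8 bytes > B = 6, so hash it first: H(key) = 04 5b, then zero-pad to 6 bytes: K' = 04 5b 00 00 00 00.
K' ⊕ ipad = 32 6d 36 36 36 36.  K' ⊕ opad = 58 07 5c 5c 5c 5c.
Inner input = (K'⊕ipad) ∥ m = 32 6d 36 36 36 36 ∥ 82 e7 e4 fd 36.
Inner hash: sum = 50+109+54+54+54+54+130+231+228+253+54 = 1271 → 04 f7.
Outer input = (K'⊕opad) ∥ inner = 58 07 5c 5c 5c 5c ∥ 04 f7.
Outer hash (tag): sum = 88+7+92+92+92+92+4+247 = 714 → 02 ca.

02ca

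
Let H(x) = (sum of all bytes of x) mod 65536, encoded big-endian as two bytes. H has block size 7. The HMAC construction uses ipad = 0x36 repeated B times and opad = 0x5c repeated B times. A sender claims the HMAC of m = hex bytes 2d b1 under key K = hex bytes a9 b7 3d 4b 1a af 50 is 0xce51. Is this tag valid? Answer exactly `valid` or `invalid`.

invalid

Key hex bytes a9 b7 3d 4b 1a af 50 is exactly B = 7 bytes: K' = a9 b7 3d 4b 1a af 50.
K' ⊕ ipad = 9f 81 0b 7d 2c 99 66; K' ⊕ opad = f5 eb 61 17 46 f3 0c.
Inner hash: sum = 159+129+11+125+44+153+102+45+177 = 945 → 03 b1.
Outer hash (recomputed tag): sum = 245+235+97+23+70+243+12+3+177 = 1105 → 04 51.
Recomputed tag = 0451; claimed = ce51 → mismatch.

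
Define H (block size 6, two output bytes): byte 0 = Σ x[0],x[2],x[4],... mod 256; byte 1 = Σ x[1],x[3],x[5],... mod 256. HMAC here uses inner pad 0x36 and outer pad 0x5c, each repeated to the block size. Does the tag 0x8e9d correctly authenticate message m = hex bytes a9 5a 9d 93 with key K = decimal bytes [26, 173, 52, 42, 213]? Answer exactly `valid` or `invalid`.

Key decimal bytes [26, 173, 52, 42, 213] = 1a ad 34 2a d5 is 5 bytes ≤ B = 6; zero-pad to 6 bytes: K' = 1a ad 34 2a d5 00.
K' ⊕ ipad = 2c 9b 02 1c e3 36; K' ⊕ opad = 46 f1 68 76 89 5c.
Inner hash: even-index sum = 599 mod 256 = 87; odd-index sum = 474 mod 256 = 218 → 57 da.
Outer hash (recomputed tag): even-index sum = 398 mod 256 = 142; odd-index sum = 669 mod 256 = 157 → 8e 9d.
Recomputed tag = 8e9d; claimed = 8e9d → match.

valid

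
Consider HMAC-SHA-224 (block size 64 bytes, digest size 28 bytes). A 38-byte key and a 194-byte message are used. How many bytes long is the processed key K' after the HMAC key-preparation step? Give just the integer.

64

Key is 38 ≤ 64 bytes, zero-padded: |K'| = 64.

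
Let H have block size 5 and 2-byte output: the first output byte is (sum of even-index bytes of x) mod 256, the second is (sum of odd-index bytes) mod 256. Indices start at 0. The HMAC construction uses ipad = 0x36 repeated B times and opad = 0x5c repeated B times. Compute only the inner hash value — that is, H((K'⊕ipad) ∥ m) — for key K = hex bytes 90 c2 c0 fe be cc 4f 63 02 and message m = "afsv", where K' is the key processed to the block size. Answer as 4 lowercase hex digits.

b1e3

Key hex bytes 90 c2 c0 fe be cc 4f 63 02 is 9 bytes > B = 5, so hash it first: H(key) = 5f ef, then zero-pad to 5 bytes: K' = 5f ef 00 00 00.
K' ⊕ ipad = 69 d9 36 36 36.
Inner input = 69 d9 36 36 36 ∥ 61 66 73 76.
Inner hash: even-index sum = 433 mod 256 = 177; odd-index sum = 483 mod 256 = 227 → b1 e3.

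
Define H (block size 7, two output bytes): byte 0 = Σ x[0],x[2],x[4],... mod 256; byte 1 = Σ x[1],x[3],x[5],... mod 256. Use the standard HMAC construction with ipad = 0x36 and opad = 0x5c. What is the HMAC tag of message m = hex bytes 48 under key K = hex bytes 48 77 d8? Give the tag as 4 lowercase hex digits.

45bb

Key hex bytes 48 77 d8 is 3 bytes ≤ B = 7; zero-pad to 7 bytes: K' = 48 77 d8 00 00 00 00.
K' ⊕ ipad = 7e 41 ee 36 36 36 36.  K' ⊕ opad = 14 2b 84 5c 5c 5c 5c.
Inner input = (K'⊕ipad) ∥ m = 7e 41 ee 36 36 36 36 ∥ 48.
Inner hash: even-index sum = 472 mod 256 = 216; odd-index sum = 245 mod 256 = 245 → d8 f5.
Outer input = (K'⊕opad) ∥ inner = 14 2b 84 5c 5c 5c 5c ∥ d8 f5.
Outer hash (tag): even-index sum = 581 mod 256 = 69; odd-index sum = 443 mod 256 = 187 → 45 bb.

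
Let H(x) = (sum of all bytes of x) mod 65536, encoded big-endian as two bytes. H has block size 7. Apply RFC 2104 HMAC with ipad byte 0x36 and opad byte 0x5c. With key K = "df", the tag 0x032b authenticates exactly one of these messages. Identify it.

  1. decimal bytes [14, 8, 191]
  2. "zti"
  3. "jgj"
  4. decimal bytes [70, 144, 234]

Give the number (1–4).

3

Key "df" = 64 66 is 2 bytes ≤ B = 7; zero-pad to 7 bytes: K' = 64 66 00 00 00 00 00.
K' ⊕ ipad = 52 50 36 36 36 36 36; K' ⊕ opad = 38 3a 5c 5c 5c 5c 5c.
m1: inner = H(52 50 36 36 36 36 36 0e 08 bf) = 02 85; tag = H(38 3a 5c 5c 5c 5c 5c 02 85) = 02c5
m2: inner = H(52 50 36 36 36 36 36 7a 74 69) = 03 07; tag = H(38 3a 5c 5c 5c 5c 5c 03 07) = 0248
m3: inner = H(52 50 36 36 36 36 36 6a 67 6a) = 02 eb; tag = H(38 3a 5c 5c 5c 5c 5c 02 eb) = 032b ← matches
m4: inner = H(52 50 36 36 36 36 36 46 90 ea) = 03 70; tag = H(38 3a 5c 5c 5c 5c 5c 03 70) = 02b1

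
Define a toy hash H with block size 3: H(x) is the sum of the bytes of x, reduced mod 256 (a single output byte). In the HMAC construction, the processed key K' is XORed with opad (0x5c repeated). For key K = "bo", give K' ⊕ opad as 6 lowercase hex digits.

3e335c

Key "bo" = 62 6f is 2 bytes ≤ B = 3; zero-pad to 3 bytes: K' = 62 6f 00.
XOR each byte with 0x5c: 62⊕5c=3e, 6f⊕5c=33, 00⊕5c=5c.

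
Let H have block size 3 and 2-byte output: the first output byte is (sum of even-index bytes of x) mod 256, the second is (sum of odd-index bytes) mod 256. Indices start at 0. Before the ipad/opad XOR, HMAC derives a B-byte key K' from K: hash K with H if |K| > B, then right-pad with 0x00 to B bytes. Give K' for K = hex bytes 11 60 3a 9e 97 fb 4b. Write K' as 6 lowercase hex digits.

2df900

|K| = 7 > B = 3, so first hash the key.
H(K): even-index sum = 301 mod 256 = 45; odd-index sum = 505 mod 256 = 249 → 2d f9.
Zero-pad H(K) = 2d f9 to 3 bytes: K' = 2d f9 00.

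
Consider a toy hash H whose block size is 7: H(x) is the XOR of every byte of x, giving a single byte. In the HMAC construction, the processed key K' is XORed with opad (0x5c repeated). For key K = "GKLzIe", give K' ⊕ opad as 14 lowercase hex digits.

Key "GKLzIe" = 47 4b 4c 7a 49 65 is 6 bytes ≤ B = 7; zero-pad to 7 bytes: K' = 47 4b 4c 7a 49 65 00.
XOR each byte with 0x5c: 47⊕5c=1b, 4b⊕5c=17, 4c⊕5c=10, 7a⊕5c=26, 49⊕5c=15, 65⊕5c=39, 00⊕5c=5c.

1b17102615395c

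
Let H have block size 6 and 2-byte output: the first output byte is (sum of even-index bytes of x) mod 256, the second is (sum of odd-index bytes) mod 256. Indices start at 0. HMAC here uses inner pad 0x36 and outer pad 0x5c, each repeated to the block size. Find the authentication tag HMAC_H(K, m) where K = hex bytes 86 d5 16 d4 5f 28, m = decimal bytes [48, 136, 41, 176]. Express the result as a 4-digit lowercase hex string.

Key hex bytes 86 d5 16 d4 5f 28 is exactly B = 6 bytes: K' = 86 d5 16 d4 5f 28.
K' ⊕ ipad = b0 e3 20 e2 69 1e.  K' ⊕ opad = da 89 4a 88 03 74.
Inner input = (K'⊕ipad) ∥ m = b0 e3 20 e2 69 1e ∥ 30 88 29 b0.
Inner hash: even-index sum = 402 mod 256 = 146; odd-index sum = 795 mod 256 = 27 → 92 1b.
Outer input = (K'⊕opad) ∥ inner = da 89 4a 88 03 74 ∥ 92 1b.
Outer hash (tag): even-index sum = 441 mod 256 = 185; odd-index sum = 416 mod 256 = 160 → b9 a0.

b9a0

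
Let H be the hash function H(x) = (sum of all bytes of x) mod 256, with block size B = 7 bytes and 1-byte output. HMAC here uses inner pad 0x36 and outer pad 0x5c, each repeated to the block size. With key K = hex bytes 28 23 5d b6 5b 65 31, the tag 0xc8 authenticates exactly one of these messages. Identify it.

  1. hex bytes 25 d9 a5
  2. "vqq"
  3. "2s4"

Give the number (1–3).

Key hex bytes 28 23 5d b6 5b 65 31 is exactly B = 7 bytes: K' = 28 23 5d b6 5b 65 31.
K' ⊕ ipad = 1e 15 6b 80 6d 53 07; K' ⊕ opad = 74 7f 01 ea 07 39 6d.
m1: inner = H(1e 15 6b 80 6d 53 07 25 d9 a5) = 88; tag = H(74 7f 01 ea 07 39 6d 88) = 13
m2: inner = H(1e 15 6b 80 6d 53 07 76 71 71) = 3d; tag = H(74 7f 01 ea 07 39 6d 3d) = c8 ← matches
m3: inner = H(1e 15 6b 80 6d 53 07 32 73 34) = be; tag = H(74 7f 01 ea 07 39 6d be) = 49

2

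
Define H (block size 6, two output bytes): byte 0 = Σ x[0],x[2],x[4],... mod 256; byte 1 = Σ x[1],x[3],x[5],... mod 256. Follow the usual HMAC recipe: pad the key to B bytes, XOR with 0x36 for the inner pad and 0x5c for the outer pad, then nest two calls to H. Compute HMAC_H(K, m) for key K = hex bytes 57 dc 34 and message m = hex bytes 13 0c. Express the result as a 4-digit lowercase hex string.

Key hex bytes 57 dc 34 is 3 bytes ≤ B = 6; zero-pad to 6 bytes: K' = 57 dc 34 00 00 00.
K' ⊕ ipad = 61 ea 02 36 36 36.  K' ⊕ opad = 0b 80 68 5c 5c 5c.
Inner input = (K'⊕ipad) ∥ m = 61 ea 02 36 36 36 ∥ 13 0c.
Inner hash: even-index sum = 172 mod 256 = 172; odd-index sum = 354 mod 256 = 98 → ac 62.
Outer input = (K'⊕opad) ∥ inner = 0b 80 68 5c 5c 5c ∥ ac 62.
Outer hash (tag): even-index sum = 379 mod 256 = 123; odd-index sum = 410 mod 256 = 154 → 7b 9a.

7b9a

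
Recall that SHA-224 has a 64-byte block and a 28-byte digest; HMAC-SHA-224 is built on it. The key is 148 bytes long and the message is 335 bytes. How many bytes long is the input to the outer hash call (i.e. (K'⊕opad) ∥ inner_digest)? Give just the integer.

92

Key is 148 > 64 bytes, so it is hashed to 28 bytes then zero-padded to 64: |K'| = 64.
Outer input = (K'⊕opad) ∥ H(inner) → 64 + 28 = 92 bytes.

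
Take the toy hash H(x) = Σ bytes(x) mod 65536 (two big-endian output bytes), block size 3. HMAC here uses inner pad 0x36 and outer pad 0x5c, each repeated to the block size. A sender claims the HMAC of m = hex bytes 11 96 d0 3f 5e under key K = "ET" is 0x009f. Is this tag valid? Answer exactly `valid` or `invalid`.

valid

Key "ET" = 45 54 is 2 bytes ≤ B = 3; zero-pad to 3 bytes: K' = 45 54 00.
K' ⊕ ipad = 73 62 36; K' ⊕ opad = 19 08 5c.
Inner hash: sum = 115+98+54+17+150+208+63+94 = 799 → 03 1f.
Outer hash (recomputed tag): sum = 25+8+92+3+31 = 159 → 00 9f.
Recomputed tag = 009f; claimed = 009f → match.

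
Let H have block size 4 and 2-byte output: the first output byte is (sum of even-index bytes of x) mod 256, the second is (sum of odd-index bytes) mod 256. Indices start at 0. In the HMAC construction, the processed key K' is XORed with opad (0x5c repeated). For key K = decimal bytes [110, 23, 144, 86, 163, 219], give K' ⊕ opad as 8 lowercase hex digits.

Key decimal bytes [110, 23, 144, 86, 163, 219] = 6e 17 90 56 a3 db is 6 bytes > B = 4, so hash it first: H(key) = a1 48, then zero-pad to 4 bytes: K' = a1 48 00 00.
XOR each byte with 0x5c: a1⊕5c=fd, 48⊕5c=14, 00⊕5c=5c, 00⊕5c=5c.

fd145c5c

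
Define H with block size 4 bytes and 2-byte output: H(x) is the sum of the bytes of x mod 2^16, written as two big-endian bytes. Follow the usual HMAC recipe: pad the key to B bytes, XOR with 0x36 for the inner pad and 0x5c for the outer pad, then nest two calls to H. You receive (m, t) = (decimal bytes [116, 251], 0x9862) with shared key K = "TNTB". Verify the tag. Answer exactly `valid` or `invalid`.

invalid

Key "TNTB" = 54 4e 54 42 is exactly B = 4 bytes: K' = 54 4e 54 42.
K' ⊕ ipad = 62 78 62 74; K' ⊕ opad = 08 12 08 1e.
Inner hash: sum = 98+120+98+116+116+251 = 799 → 03 1f.
Outer hash (recomputed tag): sum = 8+18+8+30+3+31 = 98 → 00 62.
Recomputed tag = 0062; claimed = 9862 → mismatch.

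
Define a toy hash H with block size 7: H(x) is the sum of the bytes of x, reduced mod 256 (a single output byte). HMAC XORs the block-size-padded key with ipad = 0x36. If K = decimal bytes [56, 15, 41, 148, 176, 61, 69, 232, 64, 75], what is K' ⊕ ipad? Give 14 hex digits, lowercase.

9f363636363636

Key decimal bytes [56, 15, 41, 148, 176, 61, 69, 232, 64, 75] = 38 0f 29 94 b0 3d 45 e8 40 4b is 10 bytes > B = 7, so hash it first: H(key) = a9, then zero-pad to 7 bytes: K' = a9 00 00 00 00 00 00.
XOR each byte with 0x36: a9⊕36=9f, 00⊕36=36, 00⊕36=36, 00⊕36=36, 00⊕36=36, 00⊕36=36, 00⊕36=36.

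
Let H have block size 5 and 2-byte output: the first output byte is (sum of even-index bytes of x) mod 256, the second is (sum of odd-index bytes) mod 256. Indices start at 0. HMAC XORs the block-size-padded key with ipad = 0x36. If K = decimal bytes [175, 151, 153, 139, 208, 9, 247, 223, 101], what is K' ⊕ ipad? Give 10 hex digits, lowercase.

423c363636

Key decimal bytes [175, 151, 153, 139, 208, 9, 247, 223, 101] = af 97 99 8b d0 09 f7 df 65 is 9 bytes > B = 5, so hash it first: H(key) = 74 0a, then zero-pad to 5 bytes: K' = 74 0a 00 00 00.
XOR each byte with 0x36: 74⊕36=42, 0a⊕36=3c, 00⊕36=36, 00⊕36=36, 00⊕36=36.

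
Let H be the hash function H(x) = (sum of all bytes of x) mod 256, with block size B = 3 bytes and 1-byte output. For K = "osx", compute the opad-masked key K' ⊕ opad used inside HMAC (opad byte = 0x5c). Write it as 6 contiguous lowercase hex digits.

Key "osx" = 6f 73 78 is exactly B = 3 bytes: K' = 6f 73 78.
XOR each byte with 0x5c: 6f⊕5c=33, 73⊕5c=2f, 78⊕5c=24.

332f24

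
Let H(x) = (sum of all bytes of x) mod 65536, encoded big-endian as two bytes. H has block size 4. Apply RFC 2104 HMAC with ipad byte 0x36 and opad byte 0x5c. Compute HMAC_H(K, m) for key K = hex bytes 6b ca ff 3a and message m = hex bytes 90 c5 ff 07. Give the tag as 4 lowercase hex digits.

Key hex bytes 6b ca ff 3a is exactly B = 4 bytes: K' = 6b ca ff 3a.
K' ⊕ ipad = 5d fc c9 0c.  K' ⊕ opad = 37 96 a3 66.
Inner input = (K'⊕ipad) ∥ m = 5d fc c9 0c ∥ 90 c5 ff 07.
Inner hash: sum = 93+252+201+12+144+197+255+7 = 1161 → 04 89.
Outer input = (K'⊕opad) ∥ inner = 37 96 a3 66 ∥ 04 89.
Outer hash (tag): sum = 55+150+163+102+4+137 = 611 → 02 63.

0263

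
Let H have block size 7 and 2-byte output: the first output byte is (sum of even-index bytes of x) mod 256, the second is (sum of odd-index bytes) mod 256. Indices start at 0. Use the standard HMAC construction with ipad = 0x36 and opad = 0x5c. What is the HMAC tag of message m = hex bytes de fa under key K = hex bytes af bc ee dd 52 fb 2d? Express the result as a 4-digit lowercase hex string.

44f2

Key hex bytes af bc ee dd 52 fb 2d is exactly B = 7 bytes: K' = af bc ee dd 52 fb 2d.
K' ⊕ ipad = 99 8a d8 eb 64 cd 1b.  K' ⊕ opad = f3 e0 b2 81 0e a7 71.
Inner input = (K'⊕ipad) ∥ m = 99 8a d8 eb 64 cd 1b ∥ de fa.
Inner hash: even-index sum = 746 mod 256 = 234; odd-index sum = 800 mod 256 = 32 → ea 20.
Outer input = (K'⊕opad) ∥ inner = f3 e0 b2 81 0e a7 71 ∥ ea 20.
Outer hash (tag): even-index sum = 580 mod 256 = 68; odd-index sum = 754 mod 256 = 242 → 44 f2.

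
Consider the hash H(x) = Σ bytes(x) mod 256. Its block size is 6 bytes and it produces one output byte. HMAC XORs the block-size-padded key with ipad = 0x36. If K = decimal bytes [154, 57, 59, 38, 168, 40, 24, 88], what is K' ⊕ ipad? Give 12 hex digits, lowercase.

Key decimal bytes [154, 57, 59, 38, 168, 40, 24, 88] = 9a 39 3b 26 a8 28 18 58 is 8 bytes > B = 6, so hash it first: H(key) = 74, then zero-pad to 6 bytes: K' = 74 00 00 00 00 00.
XOR each byte with 0x36: 74⊕36=42, 00⊕36=36, 00⊕36=36, 00⊕36=36, 00⊕36=36, 00⊕36=36.

423636363636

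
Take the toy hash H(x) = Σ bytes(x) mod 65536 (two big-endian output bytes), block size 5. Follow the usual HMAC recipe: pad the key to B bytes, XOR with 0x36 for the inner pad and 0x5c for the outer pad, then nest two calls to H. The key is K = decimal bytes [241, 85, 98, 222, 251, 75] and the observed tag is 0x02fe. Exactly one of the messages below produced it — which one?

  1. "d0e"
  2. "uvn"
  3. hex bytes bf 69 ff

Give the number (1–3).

Key decimal bytes [241, 85, 98, 222, 251, 75] = f1 55 62 de fb 4b is 6 bytes > B = 5, so hash it first: H(key) = 03 cc, then zero-pad to 5 bytes: K' = 03 cc 00 00 00.
K' ⊕ ipad = 35 fa 36 36 36; K' ⊕ opad = 5f 90 5c 5c 5c.
m1: inner = H(35 fa 36 36 36 64 30 65) = 02 ca; tag = H(5f 90 5c 5c 5c 02 ca) = 02cf
m2: inner = H(35 fa 36 36 36 75 76 6e) = 03 2a; tag = H(5f 90 5c 5c 5c 03 2a) = 0230
m3: inner = H(35 fa 36 36 36 bf 69 ff) = 03 f8; tag = H(5f 90 5c 5c 5c 03 f8) = 02fe ← matches

3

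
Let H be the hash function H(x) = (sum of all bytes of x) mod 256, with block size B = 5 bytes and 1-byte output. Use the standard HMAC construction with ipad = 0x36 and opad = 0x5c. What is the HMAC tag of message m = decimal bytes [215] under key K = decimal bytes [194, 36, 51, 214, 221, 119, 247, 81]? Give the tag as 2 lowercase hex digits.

Key decimal bytes [194, 36, 51, 214, 221, 119, 247, 81] = c2 24 33 d6 dd 77 f7 51 is 8 bytes > B = 5, so hash it first: H(key) = 8b, then zero-pad to 5 bytes: K' = 8b 00 00 00 00.
K' ⊕ ipad = bd 36 36 36 36.  K' ⊕ opad = d7 5c 5c 5c 5c.
Inner input = (K'⊕ipad) ∥ m = bd 36 36 36 36 ∥ d7.
Inner hash: sum = 189+54+54+54+54+215 = 620; mod 256 = 108 → 6c.
Outer input = (K'⊕opad) ∥ inner = d7 5c 5c 5c 5c ∥ 6c.
Outer hash (tag): sum = 215+92+92+92+92+108 = 691; mod 256 = 179 → b3.

b3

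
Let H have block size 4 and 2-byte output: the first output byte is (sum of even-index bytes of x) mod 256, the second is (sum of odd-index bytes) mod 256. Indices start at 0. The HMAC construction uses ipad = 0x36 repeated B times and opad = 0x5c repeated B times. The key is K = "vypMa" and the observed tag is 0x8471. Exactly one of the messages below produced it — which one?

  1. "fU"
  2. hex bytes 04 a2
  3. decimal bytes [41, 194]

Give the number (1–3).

Key "vypMa" = 76 79 70 4d 61 is 5 bytes > B = 4, so hash it first: H(key) = 47 c6, then zero-pad to 4 bytes: K' = 47 c6 00 00.
K' ⊕ ipad = 71 f0 36 36; K' ⊕ opad = 1b 9a 5c 5c.
m1: inner = H(71 f0 36 36 66 55) = 0d 7b; tag = H(1b 9a 5c 5c 0d 7b) = 8471 ← matches
m2: inner = H(71 f0 36 36 04 a2) = ab c8; tag = H(1b 9a 5c 5c ab c8) = 22be
m3: inner = H(71 f0 36 36 29 c2) = d0 e8; tag = H(1b 9a 5c 5c d0 e8) = 47de

1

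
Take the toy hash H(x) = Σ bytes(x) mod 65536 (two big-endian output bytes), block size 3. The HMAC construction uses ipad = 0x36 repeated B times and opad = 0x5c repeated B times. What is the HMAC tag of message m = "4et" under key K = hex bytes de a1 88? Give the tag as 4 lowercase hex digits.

Key hex bytes de a1 88 is exactly B = 3 bytes: K' = de a1 88.
K' ⊕ ipad = e8 97 be.  K' ⊕ opad = 82 fd d4.
Inner input = (K'⊕ipad) ∥ m = e8 97 be ∥ 34 65 74.
Inner hash: sum = 232+151+190+52+101+116 = 842 → 03 4a.
Outer input = (K'⊕opad) ∥ inner = 82 fd d4 ∥ 03 4a.
Outer hash (tag): sum = 130+253+212+3+74 = 672 → 02 a0.

02a0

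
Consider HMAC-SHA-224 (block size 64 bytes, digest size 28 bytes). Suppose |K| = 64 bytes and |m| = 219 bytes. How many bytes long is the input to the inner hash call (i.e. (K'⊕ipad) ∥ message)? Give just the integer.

Key is 64 ≤ 64 bytes, zero-padded: |K'| = 64.
Inner input = (K'⊕ipad) ∥ m → 64 + 219 = 283 bytes.

283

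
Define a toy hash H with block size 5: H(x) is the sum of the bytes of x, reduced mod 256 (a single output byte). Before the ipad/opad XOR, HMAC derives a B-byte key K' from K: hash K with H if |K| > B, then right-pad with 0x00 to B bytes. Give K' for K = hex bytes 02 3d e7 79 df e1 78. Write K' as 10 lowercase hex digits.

|K| = 7 > B = 5, so first hash the key.
H(K): sum = 2+61+231+121+223+225+120 = 983; mod 256 = 215 → d7.
Zero-pad H(K) = d7 to 5 bytes: K' = d7 00 00 00 00.

d700000000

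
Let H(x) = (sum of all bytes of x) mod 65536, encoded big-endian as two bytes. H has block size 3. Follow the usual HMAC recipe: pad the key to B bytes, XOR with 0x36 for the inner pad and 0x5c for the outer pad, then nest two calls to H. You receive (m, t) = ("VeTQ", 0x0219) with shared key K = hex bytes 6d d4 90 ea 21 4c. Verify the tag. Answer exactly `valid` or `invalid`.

valid

Key hex bytes 6d d4 90 ea 21 4c is 6 bytes > B = 3, so hash it first: H(key) = 03 28, then zero-pad to 3 bytes: K' = 03 28 00.
K' ⊕ ipad = 35 1e 36; K' ⊕ opad = 5f 74 5c.
Inner hash: sum = 53+30+54+86+101+84+81 = 489 → 01 e9.
Outer hash (recomputed tag): sum = 95+116+92+1+233 = 537 → 02 19.
Recomputed tag = 0219; claimed = 0219 → match.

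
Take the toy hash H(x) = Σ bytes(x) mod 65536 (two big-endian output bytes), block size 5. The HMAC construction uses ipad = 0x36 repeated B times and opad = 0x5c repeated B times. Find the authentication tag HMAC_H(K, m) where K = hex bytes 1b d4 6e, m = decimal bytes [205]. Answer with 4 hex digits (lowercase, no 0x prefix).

025b

Key hex bytes 1b d4 6e is 3 bytes ≤ B = 5; zero-pad to 5 bytes: K' = 1b d4 6e 00 00.
K' ⊕ ipad = 2d e2 58 36 36.  K' ⊕ opad = 47 88 32 5c 5c.
Inner input = (K'⊕ipad) ∥ m = 2d e2 58 36 36 ∥ cd.
Inner hash: sum = 45+226+88+54+54+205 = 672 → 02 a0.
Outer input = (K'⊕opad) ∥ inner = 47 88 32 5c 5c ∥ 02 a0.
Outer hash (tag): sum = 71+136+50+92+92+2+160 = 603 → 02 5b.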